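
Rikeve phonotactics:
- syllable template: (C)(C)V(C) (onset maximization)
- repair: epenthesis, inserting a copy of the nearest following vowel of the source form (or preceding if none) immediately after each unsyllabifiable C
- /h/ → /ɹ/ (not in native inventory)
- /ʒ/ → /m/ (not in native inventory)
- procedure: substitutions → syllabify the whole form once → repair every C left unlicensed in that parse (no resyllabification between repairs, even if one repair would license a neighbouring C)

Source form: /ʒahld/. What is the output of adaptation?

maɹlada

Substitution: /ʒ/ → /m/, /h/ → /ɹ/, giving /maɹld/.
The consonants /l/, /d/ cannot be parsed into a legal (C)(C)V(C) syllable (at most one coda consonant is licensed; onsets may contain at most 2 consonants).
Inserting the epenthetic vowel yields /l/ → /la/, /d/ → /da/.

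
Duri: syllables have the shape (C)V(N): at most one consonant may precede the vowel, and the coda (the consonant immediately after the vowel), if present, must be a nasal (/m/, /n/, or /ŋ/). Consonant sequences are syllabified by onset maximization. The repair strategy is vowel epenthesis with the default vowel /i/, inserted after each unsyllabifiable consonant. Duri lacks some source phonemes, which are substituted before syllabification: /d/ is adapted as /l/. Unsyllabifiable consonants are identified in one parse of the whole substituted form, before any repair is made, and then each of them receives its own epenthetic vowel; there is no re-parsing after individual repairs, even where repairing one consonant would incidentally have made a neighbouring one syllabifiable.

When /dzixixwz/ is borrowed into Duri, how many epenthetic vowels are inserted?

4

After substitution the input is /lzixixwz/.
The unsyllabifiable consonants are /l/, /x/, /w/, /z/; each receives one epenthetic vowel.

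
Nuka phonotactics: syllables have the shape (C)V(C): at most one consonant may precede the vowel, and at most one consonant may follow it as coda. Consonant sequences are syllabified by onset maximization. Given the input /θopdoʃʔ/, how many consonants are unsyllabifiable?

1

Under (C)V(C), the unsyllabifiable consonants are /ʔ/ (at most one coda consonant is licensed; onsets are limited to one consonant).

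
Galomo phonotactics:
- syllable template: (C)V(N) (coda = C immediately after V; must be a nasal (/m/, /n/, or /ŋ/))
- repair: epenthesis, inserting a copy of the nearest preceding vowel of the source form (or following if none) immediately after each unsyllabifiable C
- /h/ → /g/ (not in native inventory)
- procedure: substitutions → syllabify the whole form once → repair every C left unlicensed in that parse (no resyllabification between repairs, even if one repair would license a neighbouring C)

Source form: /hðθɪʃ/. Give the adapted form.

Substitution: /h/ → /g/, giving /gðθɪʃ/.
Under (C)V(N), the unsyllabifiable consonants are /g/, /ð/, /ʃ/ (only a nasal (/m/, /n/, or /ŋ/) is licensed in coda position; onsets are limited to one consonant).
Inserting the epenthetic vowel yields /g/ → /gɪ/, /ð/ → /ðɪ/, /ʃ/ → /ʃɪ/.

gɪðɪθɪʃɪ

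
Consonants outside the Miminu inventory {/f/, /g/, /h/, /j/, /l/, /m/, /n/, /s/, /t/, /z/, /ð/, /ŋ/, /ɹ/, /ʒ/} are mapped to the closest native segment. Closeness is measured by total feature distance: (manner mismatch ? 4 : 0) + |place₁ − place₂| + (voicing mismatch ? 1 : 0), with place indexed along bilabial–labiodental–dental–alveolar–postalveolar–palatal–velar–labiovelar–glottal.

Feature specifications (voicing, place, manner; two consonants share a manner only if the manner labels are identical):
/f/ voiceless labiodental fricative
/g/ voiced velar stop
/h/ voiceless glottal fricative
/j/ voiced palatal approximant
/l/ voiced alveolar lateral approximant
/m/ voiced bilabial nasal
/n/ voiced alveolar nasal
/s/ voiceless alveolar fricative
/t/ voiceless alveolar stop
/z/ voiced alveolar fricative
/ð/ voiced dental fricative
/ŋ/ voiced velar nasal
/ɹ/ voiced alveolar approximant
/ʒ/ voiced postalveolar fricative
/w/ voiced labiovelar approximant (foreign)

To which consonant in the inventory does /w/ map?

/j/ is closest: same manner (approximant), place distance 2 (labiovelar→palatal), same voicing; total 2. Next closest is /ɹ/ at distance 4.

j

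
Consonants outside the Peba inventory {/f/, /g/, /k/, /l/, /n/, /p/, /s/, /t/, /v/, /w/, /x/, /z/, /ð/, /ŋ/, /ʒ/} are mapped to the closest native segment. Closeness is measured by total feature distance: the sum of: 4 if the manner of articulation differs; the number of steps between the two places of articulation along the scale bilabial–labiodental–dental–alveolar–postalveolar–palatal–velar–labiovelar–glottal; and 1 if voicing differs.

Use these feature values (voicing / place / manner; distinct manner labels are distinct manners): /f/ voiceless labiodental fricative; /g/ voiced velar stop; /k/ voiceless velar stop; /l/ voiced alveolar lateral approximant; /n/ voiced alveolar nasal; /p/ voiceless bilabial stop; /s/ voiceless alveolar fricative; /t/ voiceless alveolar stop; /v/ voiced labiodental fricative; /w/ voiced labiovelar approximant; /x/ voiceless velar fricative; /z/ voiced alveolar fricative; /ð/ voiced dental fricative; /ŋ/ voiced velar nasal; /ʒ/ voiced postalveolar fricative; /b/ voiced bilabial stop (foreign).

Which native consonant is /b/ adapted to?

/p/ is closest: same manner (stop), place distance 0 (bilabial→bilabial), voicing differs (+1); total 1. Next closest is /t/ at distance 4.

p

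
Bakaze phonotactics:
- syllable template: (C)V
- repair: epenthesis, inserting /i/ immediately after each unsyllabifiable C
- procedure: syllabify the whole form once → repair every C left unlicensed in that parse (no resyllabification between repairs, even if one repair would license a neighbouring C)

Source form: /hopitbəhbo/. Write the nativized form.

Under (C)V, the unsyllabifiable consonants are /t/, /h/ (no codas are permitted; onsets are limited to one consonant).
Inserting the epenthetic vowel yields /t/ → /ti/, /h/ → /hi/.

hopitibəhibo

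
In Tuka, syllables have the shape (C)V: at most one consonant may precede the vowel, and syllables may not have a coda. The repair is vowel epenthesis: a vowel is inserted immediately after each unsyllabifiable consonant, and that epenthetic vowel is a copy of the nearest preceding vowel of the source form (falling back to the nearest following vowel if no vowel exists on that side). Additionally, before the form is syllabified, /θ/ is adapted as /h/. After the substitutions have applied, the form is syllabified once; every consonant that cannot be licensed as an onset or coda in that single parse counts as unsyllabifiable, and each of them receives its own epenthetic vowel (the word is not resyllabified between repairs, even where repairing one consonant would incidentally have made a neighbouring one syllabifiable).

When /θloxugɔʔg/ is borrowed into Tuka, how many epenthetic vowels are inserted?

3

After substitution the input is /hloxugɔʔg/.
The unsyllabifiable consonants are /h/, /ʔ/, /g/; each receives one epenthetic vowel.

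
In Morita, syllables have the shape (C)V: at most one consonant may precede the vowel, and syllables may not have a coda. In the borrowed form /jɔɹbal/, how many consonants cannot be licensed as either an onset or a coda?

2

Syllabifying with onset maximization leaves /ɹ/, /l/ stranded (no codas are permitted; onsets are limited to one consonant).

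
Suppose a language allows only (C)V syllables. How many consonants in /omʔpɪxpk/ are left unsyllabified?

Syllabifying with onset maximization leaves /m/, /ʔ/, /x/, /p/, /k/ stranded (no codas are permitted; onsets are limited to one consonant).

5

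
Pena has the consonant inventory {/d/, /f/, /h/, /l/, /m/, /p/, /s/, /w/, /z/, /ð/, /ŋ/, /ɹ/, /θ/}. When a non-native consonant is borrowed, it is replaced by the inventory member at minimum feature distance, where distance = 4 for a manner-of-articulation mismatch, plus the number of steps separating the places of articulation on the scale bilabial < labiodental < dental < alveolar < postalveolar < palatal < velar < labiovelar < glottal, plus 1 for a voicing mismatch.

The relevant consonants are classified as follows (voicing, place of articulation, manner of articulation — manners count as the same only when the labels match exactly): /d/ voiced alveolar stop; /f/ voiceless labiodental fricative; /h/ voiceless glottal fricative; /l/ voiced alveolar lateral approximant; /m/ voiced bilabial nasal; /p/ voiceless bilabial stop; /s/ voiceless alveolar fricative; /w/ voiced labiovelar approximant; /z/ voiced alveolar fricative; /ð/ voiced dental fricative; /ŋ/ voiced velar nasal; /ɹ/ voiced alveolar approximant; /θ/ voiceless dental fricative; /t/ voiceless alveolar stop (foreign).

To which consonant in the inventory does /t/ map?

/d/ is closest: same manner (stop), place distance 0 (alveolar→alveolar), voicing differs (+1); total 1. Next closest is /p/ at distance 3.

d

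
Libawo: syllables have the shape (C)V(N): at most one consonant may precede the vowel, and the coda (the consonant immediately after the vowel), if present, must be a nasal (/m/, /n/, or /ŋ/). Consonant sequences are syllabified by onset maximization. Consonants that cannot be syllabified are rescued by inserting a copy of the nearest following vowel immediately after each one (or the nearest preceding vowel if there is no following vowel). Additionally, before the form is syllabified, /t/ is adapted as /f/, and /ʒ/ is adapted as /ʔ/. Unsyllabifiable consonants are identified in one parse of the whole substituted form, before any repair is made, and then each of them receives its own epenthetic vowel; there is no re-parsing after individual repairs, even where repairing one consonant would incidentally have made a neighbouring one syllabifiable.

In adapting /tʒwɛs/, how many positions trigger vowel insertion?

After substitution the input is /fʔwɛs/.
The unsyllabifiable consonants are /f/, /ʔ/, /s/; each receives one epenthetic vowel.

3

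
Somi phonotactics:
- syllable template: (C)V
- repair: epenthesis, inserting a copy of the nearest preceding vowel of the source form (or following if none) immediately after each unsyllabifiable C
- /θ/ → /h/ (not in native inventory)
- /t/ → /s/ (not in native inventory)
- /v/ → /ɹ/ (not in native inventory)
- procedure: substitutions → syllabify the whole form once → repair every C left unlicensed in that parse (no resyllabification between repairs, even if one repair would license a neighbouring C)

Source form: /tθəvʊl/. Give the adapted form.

Substitution: /t/ → /s/, /θ/ → /h/, /v/ → /ɹ/, giving /shəɹʊl/.
Under (C)V, the unsyllabifiable consonants are /s/, /l/ (no codas are permitted; onsets are limited to one consonant).
Each unlicensed consonant becomes the onset of a new syllable: /s/ → /sə/, /l/ → /lʊ/.

səhəɹʊlʊ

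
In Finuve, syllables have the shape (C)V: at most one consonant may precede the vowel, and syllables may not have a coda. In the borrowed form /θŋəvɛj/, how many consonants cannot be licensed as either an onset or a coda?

2

Syllabifying with onset maximization leaves /θ/, /j/ stranded (no codas are permitted; onsets are limited to one consonant).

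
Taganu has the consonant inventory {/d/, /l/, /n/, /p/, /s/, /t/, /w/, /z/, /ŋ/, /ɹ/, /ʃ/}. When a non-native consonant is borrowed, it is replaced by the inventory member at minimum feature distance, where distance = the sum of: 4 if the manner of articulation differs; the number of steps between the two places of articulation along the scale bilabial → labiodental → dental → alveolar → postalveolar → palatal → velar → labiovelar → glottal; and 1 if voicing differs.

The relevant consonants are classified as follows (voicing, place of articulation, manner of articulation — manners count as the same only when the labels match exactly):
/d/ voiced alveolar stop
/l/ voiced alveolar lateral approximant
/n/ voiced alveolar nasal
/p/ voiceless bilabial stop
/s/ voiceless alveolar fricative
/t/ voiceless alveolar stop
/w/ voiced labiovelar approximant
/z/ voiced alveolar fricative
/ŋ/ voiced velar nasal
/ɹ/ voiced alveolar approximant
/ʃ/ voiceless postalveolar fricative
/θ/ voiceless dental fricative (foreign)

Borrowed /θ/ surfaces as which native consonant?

/s/ is closest: same manner (fricative), place distance 1 (dental→alveolar), same voicing; total 1. Next closest is /z/ at distance 2.

s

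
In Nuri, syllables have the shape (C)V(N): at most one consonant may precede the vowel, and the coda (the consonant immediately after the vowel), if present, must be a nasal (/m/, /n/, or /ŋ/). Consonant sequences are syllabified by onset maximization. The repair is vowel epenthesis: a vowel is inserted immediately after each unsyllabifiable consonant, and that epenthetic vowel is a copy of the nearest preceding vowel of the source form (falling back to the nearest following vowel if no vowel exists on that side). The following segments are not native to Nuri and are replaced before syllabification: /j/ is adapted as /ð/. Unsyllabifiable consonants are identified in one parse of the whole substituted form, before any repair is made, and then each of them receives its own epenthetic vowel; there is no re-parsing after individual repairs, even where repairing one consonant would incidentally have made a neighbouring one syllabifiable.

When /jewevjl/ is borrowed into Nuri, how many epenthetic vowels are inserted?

3

After substitution the input is /ðewevðl/.
The unsyllabifiable consonants are /v/, /ð/, /l/; each receives one epenthetic vowel.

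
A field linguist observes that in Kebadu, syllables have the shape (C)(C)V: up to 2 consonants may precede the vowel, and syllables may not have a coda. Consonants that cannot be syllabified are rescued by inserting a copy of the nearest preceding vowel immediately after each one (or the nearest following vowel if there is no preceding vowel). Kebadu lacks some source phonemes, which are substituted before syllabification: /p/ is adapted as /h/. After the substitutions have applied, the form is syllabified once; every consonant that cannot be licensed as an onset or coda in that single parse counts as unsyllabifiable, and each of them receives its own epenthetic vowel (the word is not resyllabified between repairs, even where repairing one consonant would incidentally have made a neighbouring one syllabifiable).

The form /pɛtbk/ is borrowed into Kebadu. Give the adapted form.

hɛtɛbɛkɛ

Substitution: /p/ → /h/, giving /hɛtbk/.
Syllabifying with onset maximization leaves /t/, /b/, /k/ stranded (no codas are permitted; onsets may contain at most 2 consonants).
Inserting the epenthetic vowel yields /t/ → /tɛ/, /b/ → /bɛ/, /k/ → /kɛ/.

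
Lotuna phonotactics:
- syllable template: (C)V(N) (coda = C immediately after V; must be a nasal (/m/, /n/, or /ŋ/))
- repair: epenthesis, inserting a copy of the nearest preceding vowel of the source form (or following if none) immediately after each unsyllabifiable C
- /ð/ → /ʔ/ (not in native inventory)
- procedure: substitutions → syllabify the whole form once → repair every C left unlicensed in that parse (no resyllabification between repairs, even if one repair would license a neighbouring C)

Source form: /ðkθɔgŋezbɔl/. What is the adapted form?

Substitution: /ð/ → /ʔ/, giving /ʔkθɔgŋezbɔl/.
Under (C)V(N), the unsyllabifiable consonants are /ʔ/, /k/, /g/, /z/, /l/ (only a nasal (/m/, /n/, or /ŋ/) is licensed in coda position; onsets are limited to one consonant).
Epenthesis after each stranded consonant: /ʔ/ → /ʔɔ/, /k/ → /kɔ/, /g/ → /gɔ/, /z/ → /ze/, /l/ → /lɔ/.

ʔɔkɔθɔgɔŋezebɔlɔ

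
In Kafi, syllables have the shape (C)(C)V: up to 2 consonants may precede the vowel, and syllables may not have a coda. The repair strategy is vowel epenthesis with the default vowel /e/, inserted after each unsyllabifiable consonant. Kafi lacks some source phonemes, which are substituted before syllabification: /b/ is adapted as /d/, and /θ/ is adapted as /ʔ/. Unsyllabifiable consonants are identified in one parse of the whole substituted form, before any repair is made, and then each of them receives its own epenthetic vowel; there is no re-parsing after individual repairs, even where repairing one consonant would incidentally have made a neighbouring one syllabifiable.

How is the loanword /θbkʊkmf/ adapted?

ʔedkʊkemefe

Substitution: /θ/ → /ʔ/, /b/ → /d/, giving /ʔdkʊkmf/.
Under (C)(C)V, the unsyllabifiable consonants are /ʔ/, /k/, /m/, /f/ (no codas are permitted; onsets may contain at most 2 consonants).
Epenthesis after each stranded consonant: /ʔ/ → /ʔe/, /k/ → /ke/, /m/ → /me/, /f/ → /fe/.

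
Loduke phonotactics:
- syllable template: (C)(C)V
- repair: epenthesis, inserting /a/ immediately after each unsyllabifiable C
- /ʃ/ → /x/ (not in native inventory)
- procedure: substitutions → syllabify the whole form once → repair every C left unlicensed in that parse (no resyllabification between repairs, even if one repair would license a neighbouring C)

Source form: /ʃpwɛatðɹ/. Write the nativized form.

xapwɛataðaɹa

Substitution: /ʃ/ → /x/, giving /xpwɛatðɹ/.
The consonants /x/, /t/, /ð/, /ɹ/ cannot be parsed into a legal (C)(C)V syllable (no codas are permitted; onsets may contain at most 2 consonants).
Epenthesis after each stranded consonant: /x/ → /xa/, /t/ → /ta/, /ð/ → /ða/, /ɹ/ → /ɹa/.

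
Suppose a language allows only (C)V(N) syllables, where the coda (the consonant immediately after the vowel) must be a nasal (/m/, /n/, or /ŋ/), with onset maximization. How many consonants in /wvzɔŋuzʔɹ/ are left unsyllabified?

5

Under (C)V(N), the unsyllabifiable consonants are /w/, /v/, /z/, /ʔ/, /ɹ/ (only a nasal (/m/, /n/, or /ŋ/) is licensed in coda position; onsets are limited to one consonant).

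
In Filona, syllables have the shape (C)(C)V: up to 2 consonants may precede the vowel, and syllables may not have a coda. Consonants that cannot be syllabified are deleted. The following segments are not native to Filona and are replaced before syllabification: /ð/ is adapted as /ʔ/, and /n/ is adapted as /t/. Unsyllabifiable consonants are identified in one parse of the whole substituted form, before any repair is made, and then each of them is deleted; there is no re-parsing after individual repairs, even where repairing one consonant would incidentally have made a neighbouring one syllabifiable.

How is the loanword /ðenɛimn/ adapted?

Substitution: /ð/ → /ʔ/, /n/ → /t/, giving /ʔetɛimt/.
Under (C)(C)V, the unsyllabifiable consonants are /m/, /t/ (no codas are permitted; onsets may contain at most 2 consonants).
Each unlicensed consonant is deleted: /m/, /t/.

ʔetɛi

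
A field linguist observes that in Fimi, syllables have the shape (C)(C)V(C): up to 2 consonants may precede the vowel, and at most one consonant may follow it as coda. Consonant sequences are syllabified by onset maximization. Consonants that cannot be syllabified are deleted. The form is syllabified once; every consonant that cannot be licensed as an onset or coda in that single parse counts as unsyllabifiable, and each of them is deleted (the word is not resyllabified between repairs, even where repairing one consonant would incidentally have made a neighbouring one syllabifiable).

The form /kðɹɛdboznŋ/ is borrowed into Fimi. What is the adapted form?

Syllabifying with onset maximization leaves /k/, /n/, /ŋ/ stranded (at most one coda consonant is licensed; onsets may contain at most 2 consonants).
Each unlicensed consonant is deleted: /k/, /n/, /ŋ/.

ðɹɛdboz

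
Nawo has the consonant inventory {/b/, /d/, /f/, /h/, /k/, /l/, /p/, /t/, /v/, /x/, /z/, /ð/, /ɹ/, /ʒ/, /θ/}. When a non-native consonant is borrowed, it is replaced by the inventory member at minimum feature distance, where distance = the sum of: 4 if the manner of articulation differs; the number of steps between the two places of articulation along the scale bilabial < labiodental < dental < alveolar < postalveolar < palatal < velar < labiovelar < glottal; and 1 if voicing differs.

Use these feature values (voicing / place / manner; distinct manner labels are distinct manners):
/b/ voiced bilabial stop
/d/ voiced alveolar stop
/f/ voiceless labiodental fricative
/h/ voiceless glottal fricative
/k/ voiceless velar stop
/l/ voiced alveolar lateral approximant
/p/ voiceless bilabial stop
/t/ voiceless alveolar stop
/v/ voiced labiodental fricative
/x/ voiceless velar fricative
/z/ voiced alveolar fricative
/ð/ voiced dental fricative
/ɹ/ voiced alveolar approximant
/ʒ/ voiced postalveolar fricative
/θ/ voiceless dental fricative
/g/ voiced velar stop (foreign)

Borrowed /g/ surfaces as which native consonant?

/k/ is closest: same manner (stop), place distance 0 (velar→velar), voicing differs (+1); total 1. Next closest is /d/ at distance 3.

k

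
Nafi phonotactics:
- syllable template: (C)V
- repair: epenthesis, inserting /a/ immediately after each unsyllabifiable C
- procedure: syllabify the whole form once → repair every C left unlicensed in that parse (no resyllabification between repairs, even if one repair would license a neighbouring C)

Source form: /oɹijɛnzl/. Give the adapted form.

oɹijɛnazala

Syllabifying with onset maximization leaves /n/, /z/, /l/ stranded (no codas are permitted; onsets are limited to one consonant).
Epenthesis after each stranded consonant: /n/ → /na/, /z/ → /za/, /l/ → /la/.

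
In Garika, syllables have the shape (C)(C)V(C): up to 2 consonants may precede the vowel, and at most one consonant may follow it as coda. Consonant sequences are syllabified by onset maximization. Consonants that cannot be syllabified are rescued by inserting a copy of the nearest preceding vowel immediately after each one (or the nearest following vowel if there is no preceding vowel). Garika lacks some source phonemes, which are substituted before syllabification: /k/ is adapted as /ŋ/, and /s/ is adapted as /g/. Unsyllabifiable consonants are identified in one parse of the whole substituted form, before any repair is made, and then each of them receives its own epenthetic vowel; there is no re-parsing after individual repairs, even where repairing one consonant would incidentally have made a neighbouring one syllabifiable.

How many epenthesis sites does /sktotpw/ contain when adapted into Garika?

3

After substitution the input is /gŋtotpw/.
The unsyllabifiable consonants are /g/, /p/, /w/; each receives one epenthetic vowel.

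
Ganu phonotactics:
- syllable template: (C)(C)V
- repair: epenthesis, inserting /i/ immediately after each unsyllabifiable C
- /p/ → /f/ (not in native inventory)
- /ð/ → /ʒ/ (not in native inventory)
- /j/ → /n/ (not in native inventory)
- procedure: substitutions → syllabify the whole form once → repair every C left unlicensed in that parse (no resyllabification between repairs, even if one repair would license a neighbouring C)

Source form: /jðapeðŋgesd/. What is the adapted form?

nʒafeʒiŋgesidi

Substitution: /j/ → /n/, /ð/ → /ʒ/, /p/ → /f/, giving /nʒafeʒŋgesd/.
Under (C)(C)V, the unsyllabifiable consonants are /ʒ/, /s/, /d/ (no codas are permitted; onsets may contain at most 2 consonants).
Inserting the epenthetic vowel yields /ʒ/ → /ʒi/, /s/ → /si/, /d/ → /di/.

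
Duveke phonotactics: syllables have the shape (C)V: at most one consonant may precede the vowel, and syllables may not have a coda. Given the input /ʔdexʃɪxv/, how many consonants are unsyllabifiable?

The consonants /ʔ/, /x/, /x/, /v/ cannot be parsed into a legal (C)V syllable (no codas are permitted; onsets are limited to one consonant).

4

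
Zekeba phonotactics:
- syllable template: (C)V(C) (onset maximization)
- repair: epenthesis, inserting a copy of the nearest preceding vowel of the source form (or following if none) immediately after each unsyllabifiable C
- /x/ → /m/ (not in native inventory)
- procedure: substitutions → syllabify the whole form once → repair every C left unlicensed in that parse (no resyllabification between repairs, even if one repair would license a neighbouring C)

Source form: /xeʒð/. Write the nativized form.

meʒðe

Substitution: /x/ → /m/, giving /meʒð/.
The consonants /ð/ cannot be parsed into a legal (C)V(C) syllable (at most one coda consonant is licensed; onsets are limited to one consonant).
Each unlicensed consonant becomes the onset of a new syllable: /ð/ → /ðe/.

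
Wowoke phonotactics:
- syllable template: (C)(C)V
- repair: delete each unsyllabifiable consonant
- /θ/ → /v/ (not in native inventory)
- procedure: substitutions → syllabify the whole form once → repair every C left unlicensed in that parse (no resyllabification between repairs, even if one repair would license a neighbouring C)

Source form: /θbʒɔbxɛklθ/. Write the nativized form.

Substitution: /θ/ → /v/, giving /vbʒɔbxɛklv/.
Syllabifying with onset maximization leaves /v/, /k/, /l/, /v/ stranded (no codas are permitted; onsets may contain at most 2 consonants).
Each unlicensed consonant is deleted: /v/, /k/, /l/, /v/.

bʒɔbxɛ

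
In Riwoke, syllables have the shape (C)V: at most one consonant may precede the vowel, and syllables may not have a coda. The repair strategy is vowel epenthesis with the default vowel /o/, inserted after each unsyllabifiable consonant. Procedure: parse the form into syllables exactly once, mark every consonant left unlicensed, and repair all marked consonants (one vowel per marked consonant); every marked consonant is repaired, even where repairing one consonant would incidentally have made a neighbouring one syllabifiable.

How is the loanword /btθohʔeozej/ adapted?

Syllabifying with onset maximization leaves /b/, /t/, /h/, /j/ stranded (no codas are permitted; onsets are limited to one consonant).
Inserting the epenthetic vowel yields /b/ → /bo/, /t/ → /to/, /h/ → /ho/, /j/ → /jo/.

botoθohoʔeozejo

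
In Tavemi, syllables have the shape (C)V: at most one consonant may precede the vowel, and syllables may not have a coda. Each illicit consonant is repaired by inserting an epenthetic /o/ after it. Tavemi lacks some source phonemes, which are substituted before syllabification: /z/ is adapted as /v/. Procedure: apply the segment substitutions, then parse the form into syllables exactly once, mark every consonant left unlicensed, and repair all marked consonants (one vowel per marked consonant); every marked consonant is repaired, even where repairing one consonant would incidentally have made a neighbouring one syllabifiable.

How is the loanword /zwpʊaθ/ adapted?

Substitution: /z/ → /v/, giving /vwpʊaθ/.
Syllabifying with onset maximization leaves /v/, /w/, /θ/ stranded (no codas are permitted; onsets are limited to one consonant).
Inserting the epenthetic vowel yields /v/ → /vo/, /w/ → /wo/, /θ/ → /θo/.

vowopʊaθo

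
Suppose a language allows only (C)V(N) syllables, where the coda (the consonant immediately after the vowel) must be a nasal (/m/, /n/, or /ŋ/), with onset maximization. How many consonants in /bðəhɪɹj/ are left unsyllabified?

3

The consonants /b/, /ɹ/, /j/ cannot be parsed into a legal (C)V(N) syllable (only a nasal (/m/, /n/, or /ŋ/) is licensed in coda position; onsets are limited to one consonant).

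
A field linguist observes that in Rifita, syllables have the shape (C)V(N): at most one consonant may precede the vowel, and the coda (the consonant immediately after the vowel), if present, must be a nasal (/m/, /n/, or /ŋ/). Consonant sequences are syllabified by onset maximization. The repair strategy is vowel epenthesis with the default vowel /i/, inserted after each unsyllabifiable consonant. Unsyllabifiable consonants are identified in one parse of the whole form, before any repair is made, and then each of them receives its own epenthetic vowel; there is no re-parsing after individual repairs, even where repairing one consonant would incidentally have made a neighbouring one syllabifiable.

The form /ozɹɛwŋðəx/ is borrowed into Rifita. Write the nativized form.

oziɹɛwiŋiðəxi

The consonants /z/, /w/, /ŋ/, /x/ cannot be parsed into a legal (C)V(N) syllable (only a nasal (/m/, /n/, or /ŋ/) is licensed in coda position; onsets are limited to one consonant).
Each unlicensed consonant becomes the onset of a new syllable: /z/ → /zi/, /w/ → /wi/, /ŋ/ → /ŋi/, /x/ → /xi/.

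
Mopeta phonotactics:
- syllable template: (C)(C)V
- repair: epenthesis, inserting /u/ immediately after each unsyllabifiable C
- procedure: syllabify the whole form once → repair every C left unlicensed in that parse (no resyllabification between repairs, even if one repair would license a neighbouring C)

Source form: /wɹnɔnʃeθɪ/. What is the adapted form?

Syllabifying with onset maximization leaves /w/ stranded (no codas are permitted; onsets may contain at most 2 consonants).
Epenthesis after each stranded consonant: /w/ → /wu/.

wuɹnɔnʃeθɪ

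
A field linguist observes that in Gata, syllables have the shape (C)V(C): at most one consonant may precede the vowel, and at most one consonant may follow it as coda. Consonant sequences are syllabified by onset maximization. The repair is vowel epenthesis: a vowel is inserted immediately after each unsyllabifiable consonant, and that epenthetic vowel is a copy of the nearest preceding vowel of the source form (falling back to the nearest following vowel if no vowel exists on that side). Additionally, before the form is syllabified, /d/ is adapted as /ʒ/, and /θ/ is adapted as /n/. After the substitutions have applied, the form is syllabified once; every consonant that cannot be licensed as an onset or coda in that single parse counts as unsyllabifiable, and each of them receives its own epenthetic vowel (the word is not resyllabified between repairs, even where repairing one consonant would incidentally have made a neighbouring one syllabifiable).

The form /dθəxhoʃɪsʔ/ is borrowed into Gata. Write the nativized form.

ʒənəxhoʃɪsʔɪ

Substitution: /d/ → /ʒ/, /θ/ → /n/, giving /ʒnəxhoʃɪsʔ/.
Syllabifying with onset maximization leaves /ʒ/, /ʔ/ stranded (at most one coda consonant is licensed; onsets are limited to one consonant).
Each unlicensed consonant becomes the onset of a new syllable: /ʒ/ → /ʒə/, /ʔ/ → /ʔɪ/.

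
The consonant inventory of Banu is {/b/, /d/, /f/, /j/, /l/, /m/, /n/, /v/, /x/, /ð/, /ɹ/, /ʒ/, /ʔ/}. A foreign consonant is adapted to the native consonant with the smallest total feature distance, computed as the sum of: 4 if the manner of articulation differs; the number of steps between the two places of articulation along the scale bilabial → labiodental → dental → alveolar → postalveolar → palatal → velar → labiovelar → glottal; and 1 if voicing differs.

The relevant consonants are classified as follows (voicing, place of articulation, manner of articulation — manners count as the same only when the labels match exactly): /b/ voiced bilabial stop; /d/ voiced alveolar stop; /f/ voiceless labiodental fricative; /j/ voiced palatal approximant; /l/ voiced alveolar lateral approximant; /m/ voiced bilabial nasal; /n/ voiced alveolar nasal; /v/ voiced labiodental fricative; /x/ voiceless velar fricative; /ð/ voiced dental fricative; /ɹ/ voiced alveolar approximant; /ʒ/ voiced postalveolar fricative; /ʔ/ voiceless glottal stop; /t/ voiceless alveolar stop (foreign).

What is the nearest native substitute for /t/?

d

/d/ is closest: same manner (stop), place distance 0 (alveolar→alveolar), voicing differs (+1); total 1. Next closest is /b/ at distance 4.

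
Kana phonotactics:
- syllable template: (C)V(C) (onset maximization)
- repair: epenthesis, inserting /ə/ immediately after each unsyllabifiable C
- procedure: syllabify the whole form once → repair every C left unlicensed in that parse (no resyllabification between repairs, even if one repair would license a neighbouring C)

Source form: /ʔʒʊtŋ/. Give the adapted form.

Under (C)V(C), the unsyllabifiable consonants are /ʔ/, /ŋ/ (at most one coda consonant is licensed; onsets are limited to one consonant).
Inserting the epenthetic vowel yields /ʔ/ → /ʔə/, /ŋ/ → /ŋə/.

ʔəʒʊtŋə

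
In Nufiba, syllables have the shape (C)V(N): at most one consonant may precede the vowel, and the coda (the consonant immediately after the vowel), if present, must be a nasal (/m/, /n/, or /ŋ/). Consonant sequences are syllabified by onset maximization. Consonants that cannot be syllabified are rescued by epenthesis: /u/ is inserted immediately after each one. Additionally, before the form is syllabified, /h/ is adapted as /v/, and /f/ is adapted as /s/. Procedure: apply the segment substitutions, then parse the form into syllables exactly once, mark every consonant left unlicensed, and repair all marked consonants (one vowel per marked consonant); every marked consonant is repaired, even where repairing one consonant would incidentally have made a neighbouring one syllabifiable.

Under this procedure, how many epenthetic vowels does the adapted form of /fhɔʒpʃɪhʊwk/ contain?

After substitution the input is /svɔʒpʃɪvʊwk/.
The unsyllabifiable consonants are /s/, /ʒ/, /p/, /w/, /k/; each receives one epenthetic vowel.

5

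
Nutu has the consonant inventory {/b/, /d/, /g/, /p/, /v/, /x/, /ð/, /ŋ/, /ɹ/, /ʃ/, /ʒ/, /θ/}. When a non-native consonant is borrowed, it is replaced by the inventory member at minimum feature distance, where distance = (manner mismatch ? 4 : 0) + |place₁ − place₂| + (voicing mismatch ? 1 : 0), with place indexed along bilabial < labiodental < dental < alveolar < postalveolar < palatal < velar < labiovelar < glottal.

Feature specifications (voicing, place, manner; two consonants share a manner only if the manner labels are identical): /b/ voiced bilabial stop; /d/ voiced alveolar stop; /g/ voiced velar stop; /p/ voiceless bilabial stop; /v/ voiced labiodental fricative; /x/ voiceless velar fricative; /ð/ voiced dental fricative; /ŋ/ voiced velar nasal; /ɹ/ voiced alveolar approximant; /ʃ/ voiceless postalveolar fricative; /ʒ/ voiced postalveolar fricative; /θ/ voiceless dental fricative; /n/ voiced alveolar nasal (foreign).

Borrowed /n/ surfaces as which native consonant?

ŋ

/ŋ/ is closest: same manner (nasal), place distance 3 (alveolar→velar), same voicing; total 3. Next closest is /d/ at distance 4.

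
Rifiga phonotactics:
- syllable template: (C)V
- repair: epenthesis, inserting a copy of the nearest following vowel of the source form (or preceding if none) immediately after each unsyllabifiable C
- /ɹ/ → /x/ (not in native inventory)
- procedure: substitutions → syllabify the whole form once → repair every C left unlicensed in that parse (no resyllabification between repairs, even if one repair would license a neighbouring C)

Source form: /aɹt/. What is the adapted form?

axata

Substitution: /ɹ/ → /x/, giving /axt/.
Syllabifying with onset maximization leaves /x/, /t/ stranded (no codas are permitted; onsets are limited to one consonant).
Each unlicensed consonant becomes the onset of a new syllable: /x/ → /xa/, /t/ → /ta/.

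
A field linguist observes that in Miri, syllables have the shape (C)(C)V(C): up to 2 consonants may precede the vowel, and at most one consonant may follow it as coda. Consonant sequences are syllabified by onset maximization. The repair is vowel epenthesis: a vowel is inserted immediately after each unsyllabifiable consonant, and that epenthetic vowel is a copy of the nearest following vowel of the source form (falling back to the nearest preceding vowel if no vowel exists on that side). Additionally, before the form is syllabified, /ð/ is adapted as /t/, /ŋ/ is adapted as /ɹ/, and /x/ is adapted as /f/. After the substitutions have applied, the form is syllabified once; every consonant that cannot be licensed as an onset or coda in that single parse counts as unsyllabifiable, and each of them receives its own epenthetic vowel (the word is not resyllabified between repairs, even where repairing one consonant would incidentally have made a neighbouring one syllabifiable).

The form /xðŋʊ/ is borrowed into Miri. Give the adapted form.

Substitution: /x/ → /f/, /ð/ → /t/, /ŋ/ → /ɹ/, giving /ftɹʊ/.
Syllabifying with onset maximization leaves /f/ stranded (at most one coda consonant is licensed; onsets may contain at most 2 consonants).
Epenthesis after each stranded consonant: /f/ → /fʊ/.

fʊtɹʊ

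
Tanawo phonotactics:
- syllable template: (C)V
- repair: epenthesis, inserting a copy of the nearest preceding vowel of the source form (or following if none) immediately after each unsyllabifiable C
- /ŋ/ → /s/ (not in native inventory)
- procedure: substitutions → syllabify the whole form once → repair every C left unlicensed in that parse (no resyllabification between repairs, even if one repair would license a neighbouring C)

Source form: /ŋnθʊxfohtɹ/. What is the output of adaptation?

sʊnʊθʊxʊfohotoɹo

Substitution: /ŋ/ → /s/, giving /snθʊxfohtɹ/.
The consonants /s/, /n/, /x/, /h/, /t/, /ɹ/ cannot be parsed into a legal (C)V syllable (no codas are permitted; onsets are limited to one consonant).
Each unlicensed consonant becomes the onset of a new syllable: /s/ → /sʊ/, /n/ → /nʊ/, /x/ → /xʊ/, /h/ → /ho/, /t/ → /to/, /ɹ/ → /ɹo/.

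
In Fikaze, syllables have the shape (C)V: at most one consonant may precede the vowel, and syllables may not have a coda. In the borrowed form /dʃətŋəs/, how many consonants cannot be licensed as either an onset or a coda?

3

Under (C)V, the unsyllabifiable consonants are /d/, /t/, /s/ (no codas are permitted; onsets are limited to one consonant).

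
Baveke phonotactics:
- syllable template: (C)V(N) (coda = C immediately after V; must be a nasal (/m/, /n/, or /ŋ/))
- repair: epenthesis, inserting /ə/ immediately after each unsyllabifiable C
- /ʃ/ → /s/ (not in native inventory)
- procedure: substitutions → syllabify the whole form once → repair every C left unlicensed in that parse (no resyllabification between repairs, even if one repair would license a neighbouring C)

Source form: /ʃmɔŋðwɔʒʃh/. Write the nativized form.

Substitution: /ʃ/ → /s/, giving /smɔŋðwɔʒsh/.
Syllabifying with onset maximization leaves /s/, /ð/, /ʒ/, /s/, /h/ stranded (only a nasal (/m/, /n/, or /ŋ/) is licensed in coda position; onsets are limited to one consonant).
Inserting the epenthetic vowel yields /s/ → /sə/, /ð/ → /ðə/, /ʒ/ → /ʒə/, /s/ → /sə/, /h/ → /hə/.

səmɔŋðəwɔʒəsəhə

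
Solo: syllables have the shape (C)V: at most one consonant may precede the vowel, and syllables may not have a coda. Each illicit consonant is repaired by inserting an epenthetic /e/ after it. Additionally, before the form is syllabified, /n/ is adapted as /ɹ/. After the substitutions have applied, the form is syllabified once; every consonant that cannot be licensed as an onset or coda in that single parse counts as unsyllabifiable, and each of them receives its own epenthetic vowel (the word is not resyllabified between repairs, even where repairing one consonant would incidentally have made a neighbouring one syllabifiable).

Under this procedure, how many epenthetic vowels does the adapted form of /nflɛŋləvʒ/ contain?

After substitution the input is /ɹflɛŋləvʒ/.
The unsyllabifiable consonants are /ɹ/, /f/, /ŋ/, /v/, /ʒ/; each receives one epenthetic vowel.

5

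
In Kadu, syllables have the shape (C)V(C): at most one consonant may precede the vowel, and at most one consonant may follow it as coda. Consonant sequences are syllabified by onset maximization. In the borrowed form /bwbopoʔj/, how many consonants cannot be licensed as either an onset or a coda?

The consonants /b/, /w/, /j/ cannot be parsed into a legal (C)V(C) syllable (at most one coda consonant is licensed; onsets are limited to one consonant).

3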